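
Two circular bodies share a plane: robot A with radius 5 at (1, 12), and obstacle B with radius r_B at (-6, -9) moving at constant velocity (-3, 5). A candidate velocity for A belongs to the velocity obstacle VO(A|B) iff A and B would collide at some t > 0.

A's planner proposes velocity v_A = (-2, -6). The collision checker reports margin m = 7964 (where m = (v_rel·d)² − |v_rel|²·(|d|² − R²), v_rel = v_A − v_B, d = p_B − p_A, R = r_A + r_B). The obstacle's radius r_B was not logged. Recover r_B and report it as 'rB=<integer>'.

m = 7964
d = (-7, -21);  v_rel = (1, -11),  |v_rel|² = 122
v_rel×d = (1)·(-21) − (-11)·(-7) = -98
since m = R²·122 − (-98)²:  R² = (9604 + 7964) / 122 = 144
R = √144 = 12  ⇒  r_B = 12 − 5 = 7

rB=7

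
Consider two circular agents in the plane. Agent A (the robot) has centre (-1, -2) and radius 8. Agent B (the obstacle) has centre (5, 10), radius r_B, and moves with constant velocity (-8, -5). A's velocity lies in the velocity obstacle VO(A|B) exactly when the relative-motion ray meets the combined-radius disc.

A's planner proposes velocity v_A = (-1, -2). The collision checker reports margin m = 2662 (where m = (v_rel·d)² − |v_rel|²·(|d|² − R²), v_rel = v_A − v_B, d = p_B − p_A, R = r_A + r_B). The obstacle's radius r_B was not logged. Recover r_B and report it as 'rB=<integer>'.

m = 2662
d = (6, 12);  v_rel = (7, 3),  |v_rel|² = 58
v_rel×d = (7)·(12) − (3)·(6) = 66
since m = R²·58 − 66²:  R² = (4356 + 2662) / 58 = 121
R = √121 = 11  ⇒  r_B = 11 − 8 = 3

rB=3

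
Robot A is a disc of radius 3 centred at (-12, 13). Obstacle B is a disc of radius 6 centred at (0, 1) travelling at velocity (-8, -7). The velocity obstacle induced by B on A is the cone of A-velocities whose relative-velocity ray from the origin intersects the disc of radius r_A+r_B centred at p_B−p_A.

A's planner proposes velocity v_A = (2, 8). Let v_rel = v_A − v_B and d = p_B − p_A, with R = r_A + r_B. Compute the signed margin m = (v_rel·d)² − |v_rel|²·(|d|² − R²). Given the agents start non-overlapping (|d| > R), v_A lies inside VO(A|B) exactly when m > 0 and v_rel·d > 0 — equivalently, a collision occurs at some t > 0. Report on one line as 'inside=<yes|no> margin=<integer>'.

d = (12, -12),  |d|² = 288;  R = 3+6 = 9,  c = 288−9² = 207
v_rel = (10, 15),  |v_rel|² = 325;  v_rel·d = (10)·(12) + (15)·(-12) = -60
325·t² + 120·t + 207 = 0  ⇒  m = (-60)² − 325·207 = -63675
m = -63675 < 0,  v_rel·d = -60 < 0  ⇒  outside

inside=no margin=-63675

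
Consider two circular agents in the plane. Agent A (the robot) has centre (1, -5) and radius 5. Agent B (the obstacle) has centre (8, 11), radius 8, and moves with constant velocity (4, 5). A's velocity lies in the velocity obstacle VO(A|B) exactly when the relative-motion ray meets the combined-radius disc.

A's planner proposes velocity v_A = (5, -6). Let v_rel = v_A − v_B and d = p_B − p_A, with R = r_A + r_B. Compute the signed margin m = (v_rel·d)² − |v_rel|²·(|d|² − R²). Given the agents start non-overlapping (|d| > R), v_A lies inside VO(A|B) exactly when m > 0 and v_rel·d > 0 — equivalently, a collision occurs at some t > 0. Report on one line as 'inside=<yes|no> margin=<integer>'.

d = (7, 16),  |d|² = 305;  R = 5+8 = 13,  c = 305−13² = 136
v_rel = (1, -11),  |v_rel|² = 122;  v_rel·d = (1)·(7) + (-11)·(16) = -169
122·t² + 338·t + 136 = 0  ⇒  m = (-169)² − 122·136 = 11969
m = 11969 > 0,  v_rel·d = -169 < 0  ⇒  outside

inside=no margin=11969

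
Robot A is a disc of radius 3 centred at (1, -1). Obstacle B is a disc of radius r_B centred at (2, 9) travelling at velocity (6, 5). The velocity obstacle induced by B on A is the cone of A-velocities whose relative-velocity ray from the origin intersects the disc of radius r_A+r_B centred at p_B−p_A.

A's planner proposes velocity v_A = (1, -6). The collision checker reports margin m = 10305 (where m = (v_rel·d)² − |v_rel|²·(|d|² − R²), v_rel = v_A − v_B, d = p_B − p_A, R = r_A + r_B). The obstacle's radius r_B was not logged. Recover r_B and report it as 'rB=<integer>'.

m = 10305
d = (1, 10);  v_rel = (-5, -11),  |v_rel|² = 146
v_rel×d = (-5)·(10) − (-11)·(1) = -39
since m = R²·146 − (-39)²:  R² = (1521 + 10305) / 146 = 81
R = √81 = 9  ⇒  r_B = 9 − 3 = 6

rB=6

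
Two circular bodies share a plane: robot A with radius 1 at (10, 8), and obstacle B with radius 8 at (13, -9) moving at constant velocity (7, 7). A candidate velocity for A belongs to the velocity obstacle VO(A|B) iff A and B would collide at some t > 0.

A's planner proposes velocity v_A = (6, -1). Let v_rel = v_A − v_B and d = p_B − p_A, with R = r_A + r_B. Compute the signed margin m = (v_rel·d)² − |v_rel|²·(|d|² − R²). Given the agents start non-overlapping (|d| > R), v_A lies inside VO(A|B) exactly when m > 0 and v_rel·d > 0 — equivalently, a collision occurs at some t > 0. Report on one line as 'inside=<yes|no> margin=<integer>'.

d = (3, -17),  |d|² = 298;  R = 1+8 = 9,  c = 298−9² = 217
v_rel = (-1, -8),  |v_rel|² = 65;  v_rel·d = (-1)·(3) + (-8)·(-17) = 133
65·t² − 266·t + 217 = 0  ⇒  m = 133² − 65·217 = 3584
m = 3584 > 0,  v_rel·d = 133 > 0  ⇒  inside

inside=yes margin=3584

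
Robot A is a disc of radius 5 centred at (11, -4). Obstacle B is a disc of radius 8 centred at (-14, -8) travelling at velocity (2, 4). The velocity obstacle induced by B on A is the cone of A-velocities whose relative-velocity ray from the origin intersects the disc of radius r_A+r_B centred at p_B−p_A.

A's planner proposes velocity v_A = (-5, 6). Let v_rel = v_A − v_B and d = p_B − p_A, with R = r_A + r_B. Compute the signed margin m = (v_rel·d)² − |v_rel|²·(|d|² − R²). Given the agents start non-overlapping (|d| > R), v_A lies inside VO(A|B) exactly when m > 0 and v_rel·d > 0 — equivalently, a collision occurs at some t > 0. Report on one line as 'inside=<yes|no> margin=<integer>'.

d = (-25, -4),  |d|² = 641;  R = 5+8 = 13,  c = 641−13² = 472
v_rel = (-7, 2),  |v_rel|² = 53;  v_rel·d = (-7)·(-25) + (2)·(-4) = 167
53·t² − 334·t + 472 = 0  ⇒  m = 167² − 53·472 = 2873
m = 2873 > 0,  v_rel·d = 167 > 0  ⇒  inside

inside=yes margin=2873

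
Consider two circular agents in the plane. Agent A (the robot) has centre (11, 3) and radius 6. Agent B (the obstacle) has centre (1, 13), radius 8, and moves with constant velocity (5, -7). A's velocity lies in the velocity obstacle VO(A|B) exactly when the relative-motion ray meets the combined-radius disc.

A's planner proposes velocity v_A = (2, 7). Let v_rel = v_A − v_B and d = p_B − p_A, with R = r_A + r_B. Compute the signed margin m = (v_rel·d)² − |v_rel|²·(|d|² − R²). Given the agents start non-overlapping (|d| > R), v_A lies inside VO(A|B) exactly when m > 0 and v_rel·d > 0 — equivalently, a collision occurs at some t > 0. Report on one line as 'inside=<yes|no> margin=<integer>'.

d = (-10, 10),  |d|² = 200;  R = 6+8 = 14,  c = 200−14² = 4
v_rel = (-3, 14),  |v_rel|² = 205;  v_rel·d = (-3)·(-10) + (14)·(10) = 170
205·t² − 340·t + 4 = 0  ⇒  m = 170² − 205·4 = 28080
m = 28080 > 0,  v_rel·d = 170 > 0  ⇒  inside

inside=yes margin=28080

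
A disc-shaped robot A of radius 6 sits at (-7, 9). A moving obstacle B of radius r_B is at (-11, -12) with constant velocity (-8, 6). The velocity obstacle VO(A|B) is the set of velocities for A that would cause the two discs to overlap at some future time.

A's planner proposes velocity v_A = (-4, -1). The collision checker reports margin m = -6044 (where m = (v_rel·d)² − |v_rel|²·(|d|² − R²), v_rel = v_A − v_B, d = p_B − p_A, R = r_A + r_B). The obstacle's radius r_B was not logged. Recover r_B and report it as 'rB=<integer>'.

m = -6044
d = (-4, -21);  v_rel = (4, -7),  |v_rel|² = 65
v_rel×d = (4)·(-21) − (-7)·(-4) = -112
since m = R²·65 − (-112)²:  R² = (12544 + -6044) / 65 = 100
R = √100 = 10  ⇒  r_B = 10 − 6 = 4

rB=4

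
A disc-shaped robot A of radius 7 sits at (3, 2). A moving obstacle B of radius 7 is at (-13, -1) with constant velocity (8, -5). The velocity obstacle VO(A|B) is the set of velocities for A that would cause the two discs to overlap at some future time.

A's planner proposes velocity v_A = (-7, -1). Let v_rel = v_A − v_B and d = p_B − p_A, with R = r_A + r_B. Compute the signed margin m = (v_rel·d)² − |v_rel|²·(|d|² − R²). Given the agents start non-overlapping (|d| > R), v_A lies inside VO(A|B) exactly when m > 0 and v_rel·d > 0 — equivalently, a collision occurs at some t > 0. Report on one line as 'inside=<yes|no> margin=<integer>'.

d = (-16, -3),  |d|² = 265;  R = 7+7 = 14,  c = 265−14² = 69
v_rel = (-15, 4),  |v_rel|² = 241;  v_rel·d = (-15)·(-16) + (4)·(-3) = 228
241·t² − 456·t + 69 = 0  ⇒  m = 228² − 241·69 = 35355
m = 35355 > 0,  v_rel·d = 228 > 0  ⇒  inside

inside=yes margin=35355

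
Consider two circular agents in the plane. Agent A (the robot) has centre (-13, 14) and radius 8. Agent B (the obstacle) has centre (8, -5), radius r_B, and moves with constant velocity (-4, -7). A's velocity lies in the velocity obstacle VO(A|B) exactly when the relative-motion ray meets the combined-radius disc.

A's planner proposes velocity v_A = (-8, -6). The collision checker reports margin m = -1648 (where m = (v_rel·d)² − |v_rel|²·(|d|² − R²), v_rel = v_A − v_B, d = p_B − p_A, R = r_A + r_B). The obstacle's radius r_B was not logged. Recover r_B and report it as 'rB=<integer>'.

m = -1648
d = (21, -19);  v_rel = (-4, 1),  |v_rel|² = 17
v_rel×d = (-4)·(-19) − (1)·(21) = 55
since m = R²·17 − 55²:  R² = (3025 + -1648) / 17 = 81
R = √81 = 9  ⇒  r_B = 9 − 8 = 1

rB=1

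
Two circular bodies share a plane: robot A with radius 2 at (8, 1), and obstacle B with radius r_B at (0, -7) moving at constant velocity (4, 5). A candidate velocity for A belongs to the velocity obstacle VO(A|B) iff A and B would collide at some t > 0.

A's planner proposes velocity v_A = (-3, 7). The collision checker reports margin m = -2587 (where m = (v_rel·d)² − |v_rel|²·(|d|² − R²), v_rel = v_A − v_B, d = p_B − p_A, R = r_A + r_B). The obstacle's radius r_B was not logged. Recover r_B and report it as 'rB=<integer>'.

m = -2587
d = (-8, -8);  v_rel = (-7, 2),  |v_rel|² = 53
v_rel×d = (-7)·(-8) − (2)·(-8) = 72
since m = R²·53 − 72²:  R² = (5184 + -2587) / 53 = 49
R = √49 = 7  ⇒  r_B = 7 − 2 = 5

rB=5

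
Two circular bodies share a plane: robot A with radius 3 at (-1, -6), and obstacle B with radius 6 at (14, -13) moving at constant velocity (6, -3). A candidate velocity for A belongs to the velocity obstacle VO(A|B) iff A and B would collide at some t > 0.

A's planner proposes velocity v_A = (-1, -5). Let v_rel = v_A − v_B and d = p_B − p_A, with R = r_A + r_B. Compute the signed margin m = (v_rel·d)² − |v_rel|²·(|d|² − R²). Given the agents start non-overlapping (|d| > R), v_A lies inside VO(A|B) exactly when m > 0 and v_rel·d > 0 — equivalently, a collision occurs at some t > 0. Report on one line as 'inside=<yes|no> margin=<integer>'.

d = (15, -7),  |d|² = 274;  R = 3+6 = 9,  c = 274−9² = 193
v_rel = (-7, -2),  |v_rel|² = 53;  v_rel·d = (-7)·(15) + (-2)·(-7) = -91
53·t² + 182·t + 193 = 0  ⇒  m = (-91)² − 53·193 = -1948
m = -1948 < 0,  v_rel·d = -91 < 0  ⇒  outside

inside=no margin=-1948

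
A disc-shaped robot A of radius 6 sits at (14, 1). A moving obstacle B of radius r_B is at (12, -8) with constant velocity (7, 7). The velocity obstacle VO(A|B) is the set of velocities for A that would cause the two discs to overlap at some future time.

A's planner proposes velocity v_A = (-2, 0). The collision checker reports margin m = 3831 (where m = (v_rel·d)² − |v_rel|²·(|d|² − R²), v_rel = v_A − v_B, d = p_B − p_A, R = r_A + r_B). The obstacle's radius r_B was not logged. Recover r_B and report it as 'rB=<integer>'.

m = 3831
d = (-2, -9);  v_rel = (-9, -7),  |v_rel|² = 130
v_rel×d = (-9)·(-9) − (-7)·(-2) = 67
since m = R²·130 − 67²:  R² = (4489 + 3831) / 130 = 64
R = √64 = 8  ⇒  r_B = 8 − 6 = 2

rB=2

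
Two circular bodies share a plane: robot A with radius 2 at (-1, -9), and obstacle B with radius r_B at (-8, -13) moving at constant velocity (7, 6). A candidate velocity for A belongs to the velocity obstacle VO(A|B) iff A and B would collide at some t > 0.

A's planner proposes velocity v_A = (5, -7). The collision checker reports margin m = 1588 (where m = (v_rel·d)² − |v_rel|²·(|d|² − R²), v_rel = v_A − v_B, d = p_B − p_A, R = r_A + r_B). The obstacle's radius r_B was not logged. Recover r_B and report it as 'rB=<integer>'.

m = 1588
d = (-7, -4);  v_rel = (-2, -13),  |v_rel|² = 173
v_rel×d = (-2)·(-4) − (-13)·(-7) = -83
since m = R²·173 − (-83)²:  R² = (6889 + 1588) / 173 = 49
R = √49 = 7  ⇒  r_B = 7 − 2 = 5

rB=5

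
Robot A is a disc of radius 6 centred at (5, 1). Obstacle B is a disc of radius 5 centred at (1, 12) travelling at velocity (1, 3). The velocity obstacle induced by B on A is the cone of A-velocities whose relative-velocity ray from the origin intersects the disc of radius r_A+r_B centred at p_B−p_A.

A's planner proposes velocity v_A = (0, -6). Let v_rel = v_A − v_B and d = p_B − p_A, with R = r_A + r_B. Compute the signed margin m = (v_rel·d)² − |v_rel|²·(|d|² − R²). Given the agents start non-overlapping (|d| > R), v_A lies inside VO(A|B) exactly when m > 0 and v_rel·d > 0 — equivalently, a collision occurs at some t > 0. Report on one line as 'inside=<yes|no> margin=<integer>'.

d = (-4, 11),  |d|² = 137;  R = 6+5 = 11,  c = 137−11² = 16
v_rel = (-1, -9),  |v_rel|² = 82;  v_rel·d = (-1)·(-4) + (-9)·(11) = -95
82·t² + 190·t + 16 = 0  ⇒  m = (-95)² − 82·16 = 7713
m = 7713 > 0,  v_rel·d = -95 < 0  ⇒  outside

inside=no margin=7713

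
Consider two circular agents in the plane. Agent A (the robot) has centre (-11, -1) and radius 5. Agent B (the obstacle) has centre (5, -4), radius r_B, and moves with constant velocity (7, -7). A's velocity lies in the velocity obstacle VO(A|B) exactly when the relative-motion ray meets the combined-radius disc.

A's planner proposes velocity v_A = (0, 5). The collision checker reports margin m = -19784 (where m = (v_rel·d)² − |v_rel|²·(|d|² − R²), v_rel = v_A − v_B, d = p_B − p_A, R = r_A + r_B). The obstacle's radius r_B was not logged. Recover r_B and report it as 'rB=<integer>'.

m = -19784
d = (16, -3);  v_rel = (-7, 12),  |v_rel|² = 193
v_rel×d = (-7)·(-3) − (12)·(16) = -171
since m = R²·193 − (-171)²:  R² = (29241 + -19784) / 193 = 49
R = √49 = 7  ⇒  r_B = 7 − 5 = 2

rB=2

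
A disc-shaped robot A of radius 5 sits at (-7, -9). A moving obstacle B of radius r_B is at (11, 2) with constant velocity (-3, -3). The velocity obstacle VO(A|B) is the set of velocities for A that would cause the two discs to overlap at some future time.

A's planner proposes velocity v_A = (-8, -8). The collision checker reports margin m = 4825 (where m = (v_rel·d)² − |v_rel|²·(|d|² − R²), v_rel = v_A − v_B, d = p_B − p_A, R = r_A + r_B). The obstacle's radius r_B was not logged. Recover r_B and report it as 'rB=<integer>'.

m = 4825
d = (18, 11);  v_rel = (-5, -5),  |v_rel|² = 50
v_rel×d = (-5)·(11) − (-5)·(18) = 35
since m = R²·50 − 35²:  R² = (1225 + 4825) / 50 = 121
R = √121 = 11  ⇒  r_B = 11 − 5 = 6

rB=6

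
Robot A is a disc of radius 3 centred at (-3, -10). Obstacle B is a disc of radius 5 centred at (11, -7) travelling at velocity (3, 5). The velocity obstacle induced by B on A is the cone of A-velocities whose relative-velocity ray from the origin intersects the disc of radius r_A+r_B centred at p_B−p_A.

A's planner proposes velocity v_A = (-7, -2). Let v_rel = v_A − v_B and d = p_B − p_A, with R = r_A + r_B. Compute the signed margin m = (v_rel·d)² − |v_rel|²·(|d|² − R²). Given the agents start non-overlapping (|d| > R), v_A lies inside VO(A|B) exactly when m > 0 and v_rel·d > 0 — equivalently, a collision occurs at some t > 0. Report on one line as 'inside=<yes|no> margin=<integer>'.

d = (14, 3),  |d|² = 205;  R = 3+5 = 8,  c = 205−8² = 141
v_rel = (-10, -7),  |v_rel|² = 149;  v_rel·d = (-10)·(14) + (-7)·(3) = -161
149·t² + 322·t + 141 = 0  ⇒  m = (-161)² − 149·141 = 4912
m = 4912 > 0,  v_rel·d = -161 < 0  ⇒  outside

inside=no margin=4912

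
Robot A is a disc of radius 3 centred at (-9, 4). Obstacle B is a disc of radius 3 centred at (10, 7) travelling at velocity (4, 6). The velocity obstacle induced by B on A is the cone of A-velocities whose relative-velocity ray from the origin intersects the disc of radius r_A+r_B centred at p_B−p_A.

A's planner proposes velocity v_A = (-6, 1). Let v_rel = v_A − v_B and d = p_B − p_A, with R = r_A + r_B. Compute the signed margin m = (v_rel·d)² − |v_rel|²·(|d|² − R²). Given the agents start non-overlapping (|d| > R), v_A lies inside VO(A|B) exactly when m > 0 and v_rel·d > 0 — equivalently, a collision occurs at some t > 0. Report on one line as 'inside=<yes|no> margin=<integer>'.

d = (19, 3),  |d|² = 370;  R = 3+3 = 6,  c = 370−6² = 334
v_rel = (-10, -5),  |v_rel|² = 125;  v_rel·d = (-10)·(19) + (-5)·(3) = -205
125·t² + 410·t + 334 = 0  ⇒  m = (-205)² − 125·334 = 275
m = 275 > 0,  v_rel·d = -205 < 0  ⇒  outside

inside=no margin=275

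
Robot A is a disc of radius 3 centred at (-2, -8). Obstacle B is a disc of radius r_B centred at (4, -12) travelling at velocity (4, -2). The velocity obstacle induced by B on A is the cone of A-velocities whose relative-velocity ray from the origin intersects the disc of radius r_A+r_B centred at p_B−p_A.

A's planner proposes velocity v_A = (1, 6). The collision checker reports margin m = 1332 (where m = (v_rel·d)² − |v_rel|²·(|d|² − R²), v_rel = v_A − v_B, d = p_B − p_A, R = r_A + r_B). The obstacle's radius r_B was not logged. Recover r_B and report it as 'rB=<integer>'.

m = 1332
d = (6, -4);  v_rel = (-3, 8),  |v_rel|² = 73
v_rel×d = (-3)·(-4) − (8)·(6) = -36
since m = R²·73 − (-36)²:  R² = (1296 + 1332) / 73 = 36
R = √36 = 6  ⇒  r_B = 6 − 3 = 3

rB=3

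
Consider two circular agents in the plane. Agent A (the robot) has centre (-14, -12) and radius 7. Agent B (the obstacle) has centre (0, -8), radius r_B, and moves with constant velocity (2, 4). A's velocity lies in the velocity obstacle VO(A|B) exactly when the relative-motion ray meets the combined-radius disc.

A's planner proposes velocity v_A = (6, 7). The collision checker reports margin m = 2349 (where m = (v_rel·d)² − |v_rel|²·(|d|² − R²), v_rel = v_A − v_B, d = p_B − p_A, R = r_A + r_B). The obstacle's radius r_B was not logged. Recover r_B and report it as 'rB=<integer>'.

m = 2349
d = (14, 4);  v_rel = (4, 3),  |v_rel|² = 25
v_rel×d = (4)·(4) − (3)·(14) = -26
since m = R²·25 − (-26)²:  R² = (676 + 2349) / 25 = 121
R = √121 = 11  ⇒  r_B = 11 − 7 = 4

rB=4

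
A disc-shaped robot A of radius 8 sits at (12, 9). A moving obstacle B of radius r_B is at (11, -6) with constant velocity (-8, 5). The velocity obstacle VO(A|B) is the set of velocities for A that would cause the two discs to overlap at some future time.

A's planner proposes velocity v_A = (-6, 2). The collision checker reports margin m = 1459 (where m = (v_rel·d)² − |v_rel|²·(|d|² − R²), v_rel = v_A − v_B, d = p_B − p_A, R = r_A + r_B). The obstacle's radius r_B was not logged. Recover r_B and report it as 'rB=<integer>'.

m = 1459
d = (-1, -15);  v_rel = (2, -3),  |v_rel|² = 13
v_rel×d = (2)·(-15) − (-3)·(-1) = -33
since m = R²·13 − (-33)²:  R² = (1089 + 1459) / 13 = 196
R = √196 = 14  ⇒  r_B = 14 − 8 = 6

rB=6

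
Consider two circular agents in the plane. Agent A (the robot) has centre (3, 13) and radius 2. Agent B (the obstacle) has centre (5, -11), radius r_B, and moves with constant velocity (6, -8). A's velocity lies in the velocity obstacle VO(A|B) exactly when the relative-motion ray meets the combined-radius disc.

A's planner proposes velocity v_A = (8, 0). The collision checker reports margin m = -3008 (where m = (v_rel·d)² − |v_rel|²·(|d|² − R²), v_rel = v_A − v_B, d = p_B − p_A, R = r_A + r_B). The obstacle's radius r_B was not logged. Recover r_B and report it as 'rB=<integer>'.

m = -3008
d = (2, -24);  v_rel = (2, 8),  |v_rel|² = 68
v_rel×d = (2)·(-24) − (8)·(2) = -64
since m = R²·68 − (-64)²:  R² = (4096 + -3008) / 68 = 16
R = √16 = 4  ⇒  r_B = 4 − 2 = 2

rB=2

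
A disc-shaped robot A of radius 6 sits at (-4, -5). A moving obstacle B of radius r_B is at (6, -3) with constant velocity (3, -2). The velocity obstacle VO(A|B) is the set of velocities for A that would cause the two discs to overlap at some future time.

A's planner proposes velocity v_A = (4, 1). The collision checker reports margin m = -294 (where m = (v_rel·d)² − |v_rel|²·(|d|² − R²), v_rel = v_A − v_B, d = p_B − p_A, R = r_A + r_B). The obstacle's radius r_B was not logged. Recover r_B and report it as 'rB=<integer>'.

m = -294
d = (10, 2);  v_rel = (1, 3),  |v_rel|² = 10
v_rel×d = (1)·(2) − (3)·(10) = -28
since m = R²·10 − (-28)²:  R² = (784 + -294) / 10 = 49
R = √49 = 7  ⇒  r_B = 7 − 6 = 1

rB=1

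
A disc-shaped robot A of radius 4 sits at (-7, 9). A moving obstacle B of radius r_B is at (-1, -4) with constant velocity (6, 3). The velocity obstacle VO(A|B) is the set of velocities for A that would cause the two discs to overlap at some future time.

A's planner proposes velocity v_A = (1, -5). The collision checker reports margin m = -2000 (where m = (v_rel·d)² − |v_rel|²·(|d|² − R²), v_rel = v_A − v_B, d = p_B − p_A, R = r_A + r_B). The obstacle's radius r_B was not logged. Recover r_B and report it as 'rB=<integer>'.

m = -2000
d = (6, -13);  v_rel = (-5, -8),  |v_rel|² = 89
v_rel×d = (-5)·(-13) − (-8)·(6) = 113
since m = R²·89 − 113²:  R² = (12769 + -2000) / 89 = 121
R = √121 = 11  ⇒  r_B = 11 − 4 = 7

rB=7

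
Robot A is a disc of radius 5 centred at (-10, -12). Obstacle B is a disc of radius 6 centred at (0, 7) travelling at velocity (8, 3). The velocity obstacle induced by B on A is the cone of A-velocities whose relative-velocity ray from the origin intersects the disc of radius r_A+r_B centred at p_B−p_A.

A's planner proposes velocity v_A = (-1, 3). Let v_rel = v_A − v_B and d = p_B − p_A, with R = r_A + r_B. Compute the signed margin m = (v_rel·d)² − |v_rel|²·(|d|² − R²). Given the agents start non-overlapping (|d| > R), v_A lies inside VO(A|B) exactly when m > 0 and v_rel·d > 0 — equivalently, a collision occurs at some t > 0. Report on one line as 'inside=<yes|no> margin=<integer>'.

d = (10, 19),  |d|² = 461;  R = 5+6 = 11,  c = 461−11² = 340
v_rel = (-9, 0),  |v_rel|² = 81;  v_rel·d = (-9)·(10) + (0)·(19) = -90
81·t² + 180·t + 340 = 0  ⇒  m = (-90)² − 81·340 = -19440
m = -19440 < 0,  v_rel·d = -90 < 0  ⇒  outside

inside=no margin=-19440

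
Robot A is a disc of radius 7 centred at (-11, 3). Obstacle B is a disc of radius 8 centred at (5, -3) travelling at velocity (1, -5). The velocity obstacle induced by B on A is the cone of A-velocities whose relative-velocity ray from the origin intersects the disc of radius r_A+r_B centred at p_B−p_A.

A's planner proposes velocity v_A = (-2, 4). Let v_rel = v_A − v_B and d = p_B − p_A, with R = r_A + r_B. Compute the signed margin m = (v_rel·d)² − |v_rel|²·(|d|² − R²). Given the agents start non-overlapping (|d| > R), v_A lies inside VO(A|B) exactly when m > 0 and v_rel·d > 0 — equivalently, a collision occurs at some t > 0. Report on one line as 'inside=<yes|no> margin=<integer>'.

d = (16, -6),  |d|² = 292;  R = 7+8 = 15,  c = 292−15² = 67
v_rel = (-3, 9),  |v_rel|² = 90;  v_rel·d = (-3)·(16) + (9)·(-6) = -102
90·t² + 204·t + 67 = 0  ⇒  m = (-102)² − 90·67 = 4374
m = 4374 > 0,  v_rel·d = -102 < 0  ⇒  outside

inside=no margin=4374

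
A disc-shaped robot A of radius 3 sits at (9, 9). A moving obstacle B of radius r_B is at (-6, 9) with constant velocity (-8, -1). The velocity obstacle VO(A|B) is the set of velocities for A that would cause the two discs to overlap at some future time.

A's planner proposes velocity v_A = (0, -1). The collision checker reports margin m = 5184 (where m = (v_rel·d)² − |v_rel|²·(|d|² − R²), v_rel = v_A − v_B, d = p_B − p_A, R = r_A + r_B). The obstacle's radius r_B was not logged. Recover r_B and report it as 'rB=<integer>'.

m = 5184
d = (-15, 0);  v_rel = (8, 0),  |v_rel|² = 64
v_rel×d = (8)·(0) − (0)·(-15) = 0
since m = R²·64 − 0²:  R² = (0 + 5184) / 64 = 81
R = √81 = 9  ⇒  r_B = 9 − 3 = 6

rB=6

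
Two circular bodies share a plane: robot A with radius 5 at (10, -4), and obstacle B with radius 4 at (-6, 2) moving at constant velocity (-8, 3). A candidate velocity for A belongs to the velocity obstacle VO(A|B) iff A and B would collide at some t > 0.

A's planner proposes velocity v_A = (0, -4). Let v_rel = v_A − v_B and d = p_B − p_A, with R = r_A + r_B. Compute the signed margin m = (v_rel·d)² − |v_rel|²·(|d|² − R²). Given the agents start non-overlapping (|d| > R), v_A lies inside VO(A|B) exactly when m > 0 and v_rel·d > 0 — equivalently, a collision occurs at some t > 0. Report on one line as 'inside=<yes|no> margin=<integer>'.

d = (-16, 6),  |d|² = 292;  R = 5+4 = 9,  c = 292−9² = 211
v_rel = (8, -7),  |v_rel|² = 113;  v_rel·d = (8)·(-16) + (-7)·(6) = -170
113·t² + 340·t + 211 = 0  ⇒  m = (-170)² − 113·211 = 5057
m = 5057 > 0,  v_rel·d = -170 < 0  ⇒  outside

inside=no margin=5057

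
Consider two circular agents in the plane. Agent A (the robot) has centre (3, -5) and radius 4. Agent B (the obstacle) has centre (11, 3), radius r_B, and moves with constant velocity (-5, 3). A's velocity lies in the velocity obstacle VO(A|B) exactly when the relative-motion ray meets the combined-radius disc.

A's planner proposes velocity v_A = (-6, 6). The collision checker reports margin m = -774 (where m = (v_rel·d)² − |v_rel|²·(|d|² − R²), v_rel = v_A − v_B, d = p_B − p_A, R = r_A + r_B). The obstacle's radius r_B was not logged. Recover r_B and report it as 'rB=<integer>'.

m = -774
d = (8, 8);  v_rel = (-1, 3),  |v_rel|² = 10
v_rel×d = (-1)·(8) − (3)·(8) = -32
since m = R²·10 − (-32)²:  R² = (1024 + -774) / 10 = 25
R = √25 = 5  ⇒  r_B = 5 − 4 = 1

rB=1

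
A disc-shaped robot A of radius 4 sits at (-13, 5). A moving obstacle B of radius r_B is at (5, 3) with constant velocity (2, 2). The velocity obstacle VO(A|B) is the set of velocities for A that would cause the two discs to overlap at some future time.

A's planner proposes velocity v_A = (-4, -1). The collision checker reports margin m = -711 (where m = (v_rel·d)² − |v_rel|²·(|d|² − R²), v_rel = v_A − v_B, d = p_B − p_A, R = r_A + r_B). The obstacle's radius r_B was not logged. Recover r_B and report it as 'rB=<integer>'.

m = -711
d = (18, -2);  v_rel = (-6, -3),  |v_rel|² = 45
v_rel×d = (-6)·(-2) − (-3)·(18) = 66
since m = R²·45 − 66²:  R² = (4356 + -711) / 45 = 81
R = √81 = 9  ⇒  r_B = 9 − 4 = 5

rB=5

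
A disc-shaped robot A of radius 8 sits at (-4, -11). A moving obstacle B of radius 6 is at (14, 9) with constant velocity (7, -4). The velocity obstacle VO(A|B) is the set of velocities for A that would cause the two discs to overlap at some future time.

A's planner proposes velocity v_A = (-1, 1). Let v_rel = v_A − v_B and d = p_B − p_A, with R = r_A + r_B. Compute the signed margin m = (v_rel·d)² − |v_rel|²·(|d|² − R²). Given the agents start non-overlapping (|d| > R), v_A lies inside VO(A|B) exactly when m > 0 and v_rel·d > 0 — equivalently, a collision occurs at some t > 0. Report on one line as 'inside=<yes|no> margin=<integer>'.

d = (18, 20),  |d|² = 724;  R = 8+6 = 14,  c = 724−14² = 528
v_rel = (-8, 5),  |v_rel|² = 89;  v_rel·d = (-8)·(18) + (5)·(20) = -44
89·t² + 88·t + 528 = 0  ⇒  m = (-44)² − 89·528 = -45056
m = -45056 < 0,  v_rel·d = -44 < 0  ⇒  outside

inside=no margin=-45056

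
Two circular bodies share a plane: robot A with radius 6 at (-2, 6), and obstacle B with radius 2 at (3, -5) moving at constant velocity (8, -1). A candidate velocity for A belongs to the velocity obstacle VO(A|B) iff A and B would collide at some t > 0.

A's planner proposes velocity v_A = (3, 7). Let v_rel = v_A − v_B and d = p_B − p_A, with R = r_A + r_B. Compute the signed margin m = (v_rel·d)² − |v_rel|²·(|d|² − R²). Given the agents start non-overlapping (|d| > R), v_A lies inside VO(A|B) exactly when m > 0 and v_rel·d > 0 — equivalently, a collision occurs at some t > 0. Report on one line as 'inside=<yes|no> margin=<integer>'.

d = (5, -11),  |d|² = 146;  R = 6+2 = 8,  c = 146−8² = 82
v_rel = (-5, 8),  |v_rel|² = 89;  v_rel·d = (-5)·(5) + (8)·(-11) = -113
89·t² + 226·t + 82 = 0  ⇒  m = (-113)² − 89·82 = 5471
m = 5471 > 0,  v_rel·d = -113 < 0  ⇒  outside

inside=no margin=5471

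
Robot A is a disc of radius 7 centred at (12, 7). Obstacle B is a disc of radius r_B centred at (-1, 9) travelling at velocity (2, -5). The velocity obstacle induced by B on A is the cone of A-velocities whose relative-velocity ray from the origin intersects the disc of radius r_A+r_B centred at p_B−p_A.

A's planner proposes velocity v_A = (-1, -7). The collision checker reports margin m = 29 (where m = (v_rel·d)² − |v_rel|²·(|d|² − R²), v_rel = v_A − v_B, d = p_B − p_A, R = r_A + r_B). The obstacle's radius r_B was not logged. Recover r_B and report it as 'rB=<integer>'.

m = 29
d = (-13, 2);  v_rel = (-3, -2),  |v_rel|² = 13
v_rel×d = (-3)·(2) − (-2)·(-13) = -32
since m = R²·13 − (-32)²:  R² = (1024 + 29) / 13 = 81
R = √81 = 9  ⇒  r_B = 9 − 7 = 2

rB=2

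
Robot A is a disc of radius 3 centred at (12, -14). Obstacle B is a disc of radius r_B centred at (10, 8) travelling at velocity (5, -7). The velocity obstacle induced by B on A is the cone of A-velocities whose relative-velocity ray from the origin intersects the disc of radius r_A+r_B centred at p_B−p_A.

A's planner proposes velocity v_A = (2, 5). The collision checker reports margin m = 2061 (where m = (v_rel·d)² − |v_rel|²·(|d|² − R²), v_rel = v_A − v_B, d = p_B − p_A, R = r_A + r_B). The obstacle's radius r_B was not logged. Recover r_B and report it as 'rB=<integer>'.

m = 2061
d = (-2, 22);  v_rel = (-3, 12),  |v_rel|² = 153
v_rel×d = (-3)·(22) − (12)·(-2) = -42
since m = R²·153 − (-42)²:  R² = (1764 + 2061) / 153 = 25
R = √25 = 5  ⇒  r_B = 5 − 3 = 2

rB=2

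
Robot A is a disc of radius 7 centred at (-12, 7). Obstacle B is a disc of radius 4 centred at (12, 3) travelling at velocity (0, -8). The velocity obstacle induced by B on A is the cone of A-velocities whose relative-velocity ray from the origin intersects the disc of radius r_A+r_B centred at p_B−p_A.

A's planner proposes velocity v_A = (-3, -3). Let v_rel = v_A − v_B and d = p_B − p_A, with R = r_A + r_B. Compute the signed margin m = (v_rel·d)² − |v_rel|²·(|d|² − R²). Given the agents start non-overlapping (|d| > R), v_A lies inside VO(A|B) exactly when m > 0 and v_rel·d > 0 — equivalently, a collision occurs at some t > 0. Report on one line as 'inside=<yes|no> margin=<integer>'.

d = (24, -4),  |d|² = 592;  R = 7+4 = 11,  c = 592−11² = 471
v_rel = (-3, 5),  |v_rel|² = 34;  v_rel·d = (-3)·(24) + (5)·(-4) = -92
34·t² + 184·t + 471 = 0  ⇒  m = (-92)² − 34·471 = -7550
m = -7550 < 0,  v_rel·d = -92 < 0  ⇒  outside

inside=no margin=-7550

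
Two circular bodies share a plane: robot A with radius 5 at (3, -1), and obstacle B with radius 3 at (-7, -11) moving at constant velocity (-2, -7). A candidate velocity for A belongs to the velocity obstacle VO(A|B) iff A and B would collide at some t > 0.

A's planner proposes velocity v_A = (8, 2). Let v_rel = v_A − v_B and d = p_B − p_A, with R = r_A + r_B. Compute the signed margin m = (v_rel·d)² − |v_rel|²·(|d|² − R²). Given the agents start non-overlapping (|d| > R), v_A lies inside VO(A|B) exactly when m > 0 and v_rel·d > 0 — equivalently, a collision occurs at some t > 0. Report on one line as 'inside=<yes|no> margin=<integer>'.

d = (-10, -10),  |d|² = 200;  R = 5+3 = 8,  c = 200−8² = 136
v_rel = (10, 9),  |v_rel|² = 181;  v_rel·d = (10)·(-10) + (9)·(-10) = -190
181·t² + 380·t + 136 = 0  ⇒  m = (-190)² − 181·136 = 11484
m = 11484 > 0,  v_rel·d = -190 < 0  ⇒  outside

inside=no margin=11484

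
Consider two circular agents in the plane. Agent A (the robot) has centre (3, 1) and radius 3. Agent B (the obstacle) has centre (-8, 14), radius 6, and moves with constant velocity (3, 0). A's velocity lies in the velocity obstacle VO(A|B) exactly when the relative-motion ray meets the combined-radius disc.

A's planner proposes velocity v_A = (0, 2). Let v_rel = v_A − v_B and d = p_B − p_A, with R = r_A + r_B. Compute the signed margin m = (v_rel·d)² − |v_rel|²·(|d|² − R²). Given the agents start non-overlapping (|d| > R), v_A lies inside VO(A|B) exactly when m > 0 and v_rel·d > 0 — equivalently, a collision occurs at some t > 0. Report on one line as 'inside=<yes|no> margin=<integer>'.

d = (-11, 13),  |d|² = 290;  R = 3+6 = 9,  c = 290−9² = 209
v_rel = (-3, 2),  |v_rel|² = 13;  v_rel·d = (-3)·(-11) + (2)·(13) = 59
13·t² − 118·t + 209 = 0  ⇒  m = 59² − 13·209 = 764
m = 764 > 0,  v_rel·d = 59 > 0  ⇒  inside

inside=yes margin=764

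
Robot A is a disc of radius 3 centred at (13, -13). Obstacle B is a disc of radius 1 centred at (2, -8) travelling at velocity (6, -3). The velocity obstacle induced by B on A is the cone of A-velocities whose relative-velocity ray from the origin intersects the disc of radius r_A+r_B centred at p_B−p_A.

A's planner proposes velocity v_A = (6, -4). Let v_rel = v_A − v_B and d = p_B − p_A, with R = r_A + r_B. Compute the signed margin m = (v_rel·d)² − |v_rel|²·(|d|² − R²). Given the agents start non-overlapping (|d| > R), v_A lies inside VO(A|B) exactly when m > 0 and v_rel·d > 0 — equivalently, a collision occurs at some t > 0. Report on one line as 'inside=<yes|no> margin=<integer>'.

d = (-11, 5),  |d|² = 146;  R = 3+1 = 4,  c = 146−4² = 130
v_rel = (0, -1),  |v_rel|² = 1;  v_rel·d = (0)·(-11) + (-1)·(5) = -5
1·t² + 10·t + 130 = 0  ⇒  m = (-5)² − 1·130 = -105
m = -105 < 0,  v_rel·d = -5 < 0  ⇒  outside

inside=no margin=-105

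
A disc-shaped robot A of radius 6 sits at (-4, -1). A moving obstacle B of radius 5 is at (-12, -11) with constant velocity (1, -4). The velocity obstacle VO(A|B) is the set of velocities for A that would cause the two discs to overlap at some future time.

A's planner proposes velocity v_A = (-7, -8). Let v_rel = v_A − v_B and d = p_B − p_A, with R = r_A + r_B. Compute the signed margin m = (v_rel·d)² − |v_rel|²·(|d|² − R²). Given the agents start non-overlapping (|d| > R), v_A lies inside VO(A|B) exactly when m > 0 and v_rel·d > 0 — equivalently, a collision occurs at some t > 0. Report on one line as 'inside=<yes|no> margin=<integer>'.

d = (-8, -10),  |d|² = 164;  R = 6+5 = 11,  c = 164−11² = 43
v_rel = (-8, -4),  |v_rel|² = 80;  v_rel·d = (-8)·(-8) + (-4)·(-10) = 104
80·t² − 208·t + 43 = 0  ⇒  m = 104² − 80·43 = 7376
m = 7376 > 0,  v_rel·d = 104 > 0  ⇒  inside

inside=yes margin=7376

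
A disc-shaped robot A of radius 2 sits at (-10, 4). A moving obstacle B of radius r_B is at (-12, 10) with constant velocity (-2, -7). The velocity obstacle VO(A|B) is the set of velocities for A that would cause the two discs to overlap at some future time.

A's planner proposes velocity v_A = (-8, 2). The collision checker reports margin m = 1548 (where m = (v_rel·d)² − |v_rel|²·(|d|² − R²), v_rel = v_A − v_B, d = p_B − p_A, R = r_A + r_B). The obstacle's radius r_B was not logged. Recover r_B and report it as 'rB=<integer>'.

m = 1548
d = (-2, 6);  v_rel = (-6, 9),  |v_rel|² = 117
v_rel×d = (-6)·(6) − (9)·(-2) = -18
since m = R²·117 − (-18)²:  R² = (324 + 1548) / 117 = 16
R = √16 = 4  ⇒  r_B = 4 − 2 = 2

rB=2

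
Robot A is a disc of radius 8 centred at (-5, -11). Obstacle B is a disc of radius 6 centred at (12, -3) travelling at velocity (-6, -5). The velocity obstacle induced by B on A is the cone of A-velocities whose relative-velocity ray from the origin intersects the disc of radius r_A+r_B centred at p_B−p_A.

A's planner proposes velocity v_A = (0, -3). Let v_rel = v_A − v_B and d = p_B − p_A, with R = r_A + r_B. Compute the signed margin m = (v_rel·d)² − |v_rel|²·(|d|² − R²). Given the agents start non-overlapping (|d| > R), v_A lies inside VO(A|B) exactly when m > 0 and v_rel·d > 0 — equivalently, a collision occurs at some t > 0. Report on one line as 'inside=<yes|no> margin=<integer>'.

d = (17, 8),  |d|² = 353;  R = 8+6 = 14,  c = 353−14² = 157
v_rel = (6, 2),  |v_rel|² = 40;  v_rel·d = (6)·(17) + (2)·(8) = 118
40·t² − 236·t + 157 = 0  ⇒  m = 118² − 40·157 = 7644
m = 7644 > 0,  v_rel·d = 118 > 0  ⇒  inside

inside=yes margin=7644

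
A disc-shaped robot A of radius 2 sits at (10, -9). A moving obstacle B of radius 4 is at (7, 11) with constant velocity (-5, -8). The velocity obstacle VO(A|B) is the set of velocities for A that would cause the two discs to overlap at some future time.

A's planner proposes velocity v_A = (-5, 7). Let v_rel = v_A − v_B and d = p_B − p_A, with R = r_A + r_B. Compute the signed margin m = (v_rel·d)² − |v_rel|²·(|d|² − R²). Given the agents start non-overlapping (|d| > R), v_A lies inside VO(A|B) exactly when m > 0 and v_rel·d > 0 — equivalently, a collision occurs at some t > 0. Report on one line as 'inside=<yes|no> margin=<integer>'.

d = (-3, 20),  |d|² = 409;  R = 2+4 = 6,  c = 409−6² = 373
v_rel = (0, 15),  |v_rel|² = 225;  v_rel·d = (0)·(-3) + (15)·(20) = 300
225·t² − 600·t + 373 = 0  ⇒  m = 300² − 225·373 = 6075
m = 6075 > 0,  v_rel·d = 300 > 0  ⇒  inside

inside=yes margin=6075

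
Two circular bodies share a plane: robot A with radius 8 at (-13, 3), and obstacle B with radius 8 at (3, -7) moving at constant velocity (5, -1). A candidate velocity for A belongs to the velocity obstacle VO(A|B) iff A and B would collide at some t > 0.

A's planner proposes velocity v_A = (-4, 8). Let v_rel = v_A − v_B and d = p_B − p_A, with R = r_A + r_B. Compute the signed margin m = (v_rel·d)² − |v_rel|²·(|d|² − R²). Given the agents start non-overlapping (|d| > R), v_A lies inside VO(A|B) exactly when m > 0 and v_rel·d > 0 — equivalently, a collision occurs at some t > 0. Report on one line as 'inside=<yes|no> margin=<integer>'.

d = (16, -10),  |d|² = 356;  R = 8+8 = 16,  c = 356−16² = 100
v_rel = (-9, 9),  |v_rel|² = 162;  v_rel·d = (-9)·(16) + (9)·(-10) = -234
162·t² + 468·t + 100 = 0  ⇒  m = (-234)² − 162·100 = 38556
m = 38556 > 0,  v_rel·d = -234 < 0  ⇒  outside

inside=no margin=38556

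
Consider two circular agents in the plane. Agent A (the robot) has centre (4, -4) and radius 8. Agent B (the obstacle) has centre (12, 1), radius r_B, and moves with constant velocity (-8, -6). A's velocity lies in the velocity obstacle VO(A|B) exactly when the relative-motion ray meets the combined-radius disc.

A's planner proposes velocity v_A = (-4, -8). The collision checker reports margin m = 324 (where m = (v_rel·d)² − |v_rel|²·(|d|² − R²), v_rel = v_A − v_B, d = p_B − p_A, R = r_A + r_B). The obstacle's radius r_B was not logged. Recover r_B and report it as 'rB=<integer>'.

m = 324
d = (8, 5);  v_rel = (4, -2),  |v_rel|² = 20
v_rel×d = (4)·(5) − (-2)·(8) = 36
since m = R²·20 − 36²:  R² = (1296 + 324) / 20 = 81
R = √81 = 9  ⇒  r_B = 9 − 8 = 1

rB=1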